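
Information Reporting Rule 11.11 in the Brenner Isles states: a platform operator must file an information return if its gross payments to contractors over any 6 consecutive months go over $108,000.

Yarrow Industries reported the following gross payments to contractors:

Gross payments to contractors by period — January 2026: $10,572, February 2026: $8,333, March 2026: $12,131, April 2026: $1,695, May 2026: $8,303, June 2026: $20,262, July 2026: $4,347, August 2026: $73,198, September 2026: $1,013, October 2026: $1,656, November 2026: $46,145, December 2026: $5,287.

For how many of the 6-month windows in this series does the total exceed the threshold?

January 2026–June 2026: $10,572 + $8,333 + $12,131 + $1,695 + $8,303 + $20,262 = $61,296 (under)
February 2026–July 2026: $8,333 + $12,131 + $1,695 + $8,303 + $20,262 + $4,347 = $55,071 (under)
March 2026–August 2026: $12,131 + $1,695 + $8,303 + $20,262 + $4,347 + $73,198 = $119,936 (over)
April 2026–September 2026: $1,695 + $8,303 + $20,262 + $4,347 + $73,198 + $1,013 = $108,818 (over)
May 2026–October 2026: $8,303 + $20,262 + $4,347 + $73,198 + $1,013 + $1,656 = $108,779 (over)
June 2026–November 2026: $20,262 + $4,347 + $73,198 + $1,013 + $1,656 + $46,145 = $146,621 (over)
July 2026–December 2026: $4,347 + $73,198 + $1,013 + $1,656 + $46,145 + $5,287 = $131,646 (over)
5 windows exceed the threshold.

5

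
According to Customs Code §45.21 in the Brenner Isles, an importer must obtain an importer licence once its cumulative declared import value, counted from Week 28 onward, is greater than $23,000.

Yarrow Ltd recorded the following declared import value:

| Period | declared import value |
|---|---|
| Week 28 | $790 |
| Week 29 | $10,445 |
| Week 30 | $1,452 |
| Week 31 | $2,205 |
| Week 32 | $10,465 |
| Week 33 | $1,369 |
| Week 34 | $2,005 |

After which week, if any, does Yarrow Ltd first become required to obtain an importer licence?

Through Week 28: $790
Through Week 29: $11,235
Through Week 30: $12,687
Through Week 31: $14,892
Through Week 32: $25,357 ← exceeds threshold

Week 32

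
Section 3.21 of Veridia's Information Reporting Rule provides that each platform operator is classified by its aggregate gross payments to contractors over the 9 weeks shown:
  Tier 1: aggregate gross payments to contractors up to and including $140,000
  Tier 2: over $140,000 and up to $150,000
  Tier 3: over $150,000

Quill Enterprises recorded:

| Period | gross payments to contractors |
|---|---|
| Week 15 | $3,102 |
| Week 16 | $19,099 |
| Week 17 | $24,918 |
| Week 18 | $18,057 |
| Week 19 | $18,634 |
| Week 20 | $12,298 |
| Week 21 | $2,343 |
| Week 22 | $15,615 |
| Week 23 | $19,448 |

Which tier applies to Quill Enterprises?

Tier 1

Aggregate gross payments to contractors: $3,102 + $19,099 + $24,918 + $18,057 + $18,634 + $12,298 + $2,343 + $15,615 + $19,448 = $133,514.
$133,514 ≤ $140,000, so Tier 1 applies.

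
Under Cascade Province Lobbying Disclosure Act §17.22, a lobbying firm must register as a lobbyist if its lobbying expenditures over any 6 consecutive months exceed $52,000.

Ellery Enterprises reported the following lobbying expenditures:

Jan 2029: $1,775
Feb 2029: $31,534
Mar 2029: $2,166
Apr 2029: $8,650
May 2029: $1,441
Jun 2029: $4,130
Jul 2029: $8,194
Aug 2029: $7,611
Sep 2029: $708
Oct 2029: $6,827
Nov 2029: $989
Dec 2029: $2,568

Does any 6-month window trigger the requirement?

Yes

Jan 2029–Jun 2029: $1,775 + $31,534 + $2,166 + $8,650 + $1,441 + $4,130 = $49,696 (under)
Feb 2029–Jul 2029: $31,534 + $2,166 + $8,650 + $1,441 + $4,130 + $8,194 = $56,115 (over)
Mar 2029–Aug 2029: $2,166 + $8,650 + $1,441 + $4,130 + $8,194 + $7,611 = $32,192 (under)
Apr 2029–Sep 2029: $8,650 + $1,441 + $4,130 + $8,194 + $7,611 + $708 = $30,734 (under)
May 2029–Oct 2029: $1,441 + $4,130 + $8,194 + $7,611 + $708 + $6,827 = $28,911 (under)
Jun 2029–Nov 2029: $4,130 + $8,194 + $7,611 + $708 + $6,827 + $989 = $28,459 (under)
Jul 2029–Dec 2029: $8,194 + $7,611 + $708 + $6,827 + $989 + $2,568 = $26,897 (under)
At least one window exceeds $52,000.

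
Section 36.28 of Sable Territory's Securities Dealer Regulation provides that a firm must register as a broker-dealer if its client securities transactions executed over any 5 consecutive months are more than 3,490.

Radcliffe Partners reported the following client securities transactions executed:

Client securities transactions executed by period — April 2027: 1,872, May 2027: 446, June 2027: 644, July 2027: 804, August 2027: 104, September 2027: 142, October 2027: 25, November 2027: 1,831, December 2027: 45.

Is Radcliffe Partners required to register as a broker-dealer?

April 2027–August 2027: 1,872 + 446 + 644 + 804 + 104 = 3,870 (over)
May 2027–September 2027: 446 + 644 + 804 + 104 + 142 = 2,140 (under)
June 2027–October 2027: 644 + 804 + 104 + 142 + 25 = 1,719 (under)
July 2027–November 2027: 804 + 104 + 142 + 25 + 1,831 = 2,906 (under)
August 2027–December 2027: 104 + 142 + 25 + 1,831 + 45 = 2,147 (under)
At least one window exceeds 3,490.

Yes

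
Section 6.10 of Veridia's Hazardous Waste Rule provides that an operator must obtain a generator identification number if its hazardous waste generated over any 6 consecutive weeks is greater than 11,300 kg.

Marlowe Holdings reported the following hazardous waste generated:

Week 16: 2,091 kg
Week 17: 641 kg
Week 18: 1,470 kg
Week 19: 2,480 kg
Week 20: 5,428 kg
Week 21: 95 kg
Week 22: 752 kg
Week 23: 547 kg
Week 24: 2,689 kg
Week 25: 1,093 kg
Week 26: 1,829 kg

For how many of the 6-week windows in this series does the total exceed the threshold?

2

Week 16–Week 21: 2,091 kg + 641 kg + 1,470 kg + 2,480 kg + 5,428 kg + 95 kg = 12,205 kg (over)
Week 17–Week 22: 641 kg + 1,470 kg + 2,480 kg + 5,428 kg + 95 kg + 752 kg = 10,866 kg (under)
Week 18–Week 23: 1,470 kg + 2,480 kg + 5,428 kg + 95 kg + 752 kg + 547 kg = 10,772 kg (under)
Week 19–Week 24: 2,480 kg + 5,428 kg + 95 kg + 752 kg + 547 kg + 2,689 kg = 11,991 kg (over)
Week 20–Week 25: 5,428 kg + 95 kg + 752 kg + 547 kg + 2,689 kg + 1,093 kg = 10,604 kg (under)
Week 21–Week 26: 95 kg + 752 kg + 547 kg + 2,689 kg + 1,093 kg + 1,829 kg = 7,005 kg (under)
2 windows exceed the threshold.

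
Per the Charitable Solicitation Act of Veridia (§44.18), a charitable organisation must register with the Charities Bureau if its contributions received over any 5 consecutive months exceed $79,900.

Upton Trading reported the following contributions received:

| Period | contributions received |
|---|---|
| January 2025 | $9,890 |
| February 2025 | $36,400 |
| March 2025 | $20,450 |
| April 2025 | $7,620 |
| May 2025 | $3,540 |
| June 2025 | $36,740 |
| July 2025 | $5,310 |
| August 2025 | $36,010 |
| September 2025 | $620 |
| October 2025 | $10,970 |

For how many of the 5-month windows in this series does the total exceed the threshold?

January 2025–May 2025: $9,890 + $36,400 + $20,450 + $7,620 + $3,540 = $77,900 (under)
February 2025–June 2025: $36,400 + $20,450 + $7,620 + $3,540 + $36,740 = $104,750 (over)
March 2025–July 2025: $20,450 + $7,620 + $3,540 + $36,740 + $5,310 = $73,660 (under)
April 2025–August 2025: $7,620 + $3,540 + $36,740 + $5,310 + $36,010 = $89,220 (over)
May 2025–September 2025: $3,540 + $36,740 + $5,310 + $36,010 + $620 = $82,220 (over)
June 2025–October 2025: $36,740 + $5,310 + $36,010 + $620 + $10,970 = $89,650 (over)
4 windows exceed the threshold.

4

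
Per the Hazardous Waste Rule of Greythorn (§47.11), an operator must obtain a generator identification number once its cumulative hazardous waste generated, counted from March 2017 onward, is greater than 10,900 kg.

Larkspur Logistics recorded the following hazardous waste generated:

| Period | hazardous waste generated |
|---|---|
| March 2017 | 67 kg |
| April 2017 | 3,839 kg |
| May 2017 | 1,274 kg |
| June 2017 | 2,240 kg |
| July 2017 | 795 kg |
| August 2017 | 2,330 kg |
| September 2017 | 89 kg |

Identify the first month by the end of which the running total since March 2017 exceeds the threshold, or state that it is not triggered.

Not triggered

Through March 2017: 67 kg
Through April 2017: 3,906 kg
Through May 2017: 5,180 kg
Through June 2017: 7,420 kg
Through July 2017: 8,215 kg
Through August 2017: 10,545 kg
Through September 2017: 10,634 kg
Final cumulative total 10,634 kg ≤ 10,900 kg; the threshold is never exceeded.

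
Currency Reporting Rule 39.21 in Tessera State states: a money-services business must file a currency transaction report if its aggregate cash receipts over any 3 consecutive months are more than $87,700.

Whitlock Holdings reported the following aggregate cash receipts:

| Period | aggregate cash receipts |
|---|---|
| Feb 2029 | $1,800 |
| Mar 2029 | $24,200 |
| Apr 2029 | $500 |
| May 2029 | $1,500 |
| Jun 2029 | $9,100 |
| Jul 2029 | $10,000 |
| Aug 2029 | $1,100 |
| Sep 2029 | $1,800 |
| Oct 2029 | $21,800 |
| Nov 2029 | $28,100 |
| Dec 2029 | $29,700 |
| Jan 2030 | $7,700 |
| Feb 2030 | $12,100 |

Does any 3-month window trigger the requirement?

Feb 2029–Apr 2029: $1,800 + $24,200 + $500 = $26,500 (under)
Mar 2029–May 2029: $24,200 + $500 + $1,500 = $26,200 (under)
Apr 2029–Jun 2029: $500 + $1,500 + $9,100 = $11,100 (under)
May 2029–Jul 2029: $1,500 + $9,100 + $10,000 = $20,600 (under)
Jun 2029–Aug 2029: $9,100 + $10,000 + $1,100 = $20,200 (under)
Jul 2029–Sep 2029: $10,000 + $1,100 + $1,800 = $12,900 (under)
Aug 2029–Oct 2029: $1,100 + $1,800 + $21,800 = $24,700 (under)
Sep 2029–Nov 2029: $1,800 + $21,800 + $28,100 = $51,700 (under)
Oct 2029–Dec 2029: $21,800 + $28,100 + $29,700 = $79,600 (under)
Nov 2029–Jan 2030: $28,100 + $29,700 + $7,700 = $65,500 (under)
Dec 2029–Feb 2030: $29,700 + $7,700 + $12,100 = $49,500 (under)
No window exceeds $87,700.

No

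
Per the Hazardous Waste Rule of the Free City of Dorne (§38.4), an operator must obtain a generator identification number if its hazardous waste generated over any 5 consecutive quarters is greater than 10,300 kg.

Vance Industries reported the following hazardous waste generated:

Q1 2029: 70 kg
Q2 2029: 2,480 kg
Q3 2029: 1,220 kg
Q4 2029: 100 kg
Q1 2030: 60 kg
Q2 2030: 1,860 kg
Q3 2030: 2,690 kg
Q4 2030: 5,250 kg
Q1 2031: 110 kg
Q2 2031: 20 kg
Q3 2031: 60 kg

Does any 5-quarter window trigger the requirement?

Q1 2029–Q1 2030: 70 kg + 2,480 kg + 1,220 kg + 100 kg + 60 kg = 3,930 kg (under)
Q2 2029–Q2 2030: 2,480 kg + 1,220 kg + 100 kg + 60 kg + 1,860 kg = 5,720 kg (under)
Q3 2029–Q3 2030: 1,220 kg + 100 kg + 60 kg + 1,860 kg + 2,690 kg = 5,930 kg (under)
Q4 2029–Q4 2030: 100 kg + 60 kg + 1,860 kg + 2,690 kg + 5,250 kg = 9,960 kg (under)
Q1 2030–Q1 2031: 60 kg + 1,860 kg + 2,690 kg + 5,250 kg + 110 kg = 9,970 kg (under)
Q2 2030–Q2 2031: 1,860 kg + 2,690 kg + 5,250 kg + 110 kg + 20 kg = 9,930 kg (under)
Q3 2030–Q3 2031: 2,690 kg + 5,250 kg + 110 kg + 20 kg + 60 kg = 8,130 kg (under)
No window exceeds 10,300 kg.

No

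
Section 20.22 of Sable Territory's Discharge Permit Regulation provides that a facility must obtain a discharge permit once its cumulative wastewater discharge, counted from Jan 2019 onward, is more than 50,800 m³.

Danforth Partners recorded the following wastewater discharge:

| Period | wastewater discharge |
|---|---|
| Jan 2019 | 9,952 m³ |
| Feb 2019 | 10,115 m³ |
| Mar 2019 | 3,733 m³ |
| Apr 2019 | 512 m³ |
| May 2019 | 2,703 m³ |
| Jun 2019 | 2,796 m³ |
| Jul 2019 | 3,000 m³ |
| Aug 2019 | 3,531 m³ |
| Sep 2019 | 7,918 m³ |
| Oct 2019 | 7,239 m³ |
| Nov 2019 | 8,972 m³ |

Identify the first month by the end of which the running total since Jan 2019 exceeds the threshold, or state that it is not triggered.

Through Jan 2019: 9,952 m³
Through Feb 2019: 20,067 m³
Through Mar 2019: 23,800 m³
Through Apr 2019: 24,312 m³
Through May 2019: 27,015 m³
Through Jun 2019: 29,811 m³
Through Jul 2019: 32,811 m³
Through Aug 2019: 36,342 m³
Through Sep 2019: 44,260 m³
Through Oct 2019: 51,499 m³ ← exceeds threshold

Oct 2019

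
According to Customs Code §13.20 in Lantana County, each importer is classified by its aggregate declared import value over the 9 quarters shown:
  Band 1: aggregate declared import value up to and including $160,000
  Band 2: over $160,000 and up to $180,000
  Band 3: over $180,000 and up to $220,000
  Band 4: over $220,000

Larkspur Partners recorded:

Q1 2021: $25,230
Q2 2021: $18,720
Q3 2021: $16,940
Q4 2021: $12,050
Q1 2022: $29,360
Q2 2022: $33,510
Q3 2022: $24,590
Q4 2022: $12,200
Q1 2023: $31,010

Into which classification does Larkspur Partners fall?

Band 3

Aggregate declared import value: $25,230 + $18,720 + $16,940 + $12,050 + $29,360 + $33,510 + $24,590 + $12,200 + $31,010 = $203,610.
$180,000 < $203,610 ≤ $220,000, so Band 3 applies.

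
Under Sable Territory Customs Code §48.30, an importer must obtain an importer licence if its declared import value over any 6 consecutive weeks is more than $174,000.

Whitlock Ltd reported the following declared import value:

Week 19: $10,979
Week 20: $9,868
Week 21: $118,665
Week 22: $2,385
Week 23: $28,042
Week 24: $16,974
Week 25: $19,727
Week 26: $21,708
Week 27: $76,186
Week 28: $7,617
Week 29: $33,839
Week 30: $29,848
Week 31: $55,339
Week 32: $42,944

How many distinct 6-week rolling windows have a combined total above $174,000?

7

Week 19–Week 24: $10,979 + $9,868 + $118,665 + $2,385 + $28,042 + $16,974 = $186,913 (over)
Week 20–Week 25: $9,868 + $118,665 + $2,385 + $28,042 + $16,974 + $19,727 = $195,661 (over)
Week 21–Week 26: $118,665 + $2,385 + $28,042 + $16,974 + $19,727 + $21,708 = $207,501 (over)
Week 22–Week 27: $2,385 + $28,042 + $16,974 + $19,727 + $21,708 + $76,186 = $165,022 (under)
Week 23–Week 28: $28,042 + $16,974 + $19,727 + $21,708 + $76,186 + $7,617 = $170,254 (under)
Week 24–Week 29: $16,974 + $19,727 + $21,708 + $76,186 + $7,617 + $33,839 = $176,051 (over)
Week 25–Week 30: $19,727 + $21,708 + $76,186 + $7,617 + $33,839 + $29,848 = $188,925 (over)
Week 26–Week 31: $21,708 + $76,186 + $7,617 + $33,839 + $29,848 + $55,339 = $224,537 (over)
Week 27–Week 32: $76,186 + $7,617 + $33,839 + $29,848 + $55,339 + $42,944 = $245,773 (over)
7 windows exceed the threshold.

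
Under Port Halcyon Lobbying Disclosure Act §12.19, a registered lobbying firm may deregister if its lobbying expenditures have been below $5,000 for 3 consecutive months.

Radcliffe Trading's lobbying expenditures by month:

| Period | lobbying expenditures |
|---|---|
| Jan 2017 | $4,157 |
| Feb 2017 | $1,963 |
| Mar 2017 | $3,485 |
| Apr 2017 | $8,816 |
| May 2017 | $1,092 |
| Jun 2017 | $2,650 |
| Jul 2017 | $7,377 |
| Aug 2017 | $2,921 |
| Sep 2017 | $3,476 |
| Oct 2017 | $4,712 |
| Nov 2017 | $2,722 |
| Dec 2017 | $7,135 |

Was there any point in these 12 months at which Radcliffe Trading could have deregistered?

Yes

Months below $5,000: Jan 2017, Feb 2017, Mar 2017, May 2017, Jun 2017, Aug 2017, Sep 2017, Oct 2017, Nov 2017.
Longest run of consecutive months below the threshold: 4.
4 ≥ 3, so Radcliffe Trading became eligible.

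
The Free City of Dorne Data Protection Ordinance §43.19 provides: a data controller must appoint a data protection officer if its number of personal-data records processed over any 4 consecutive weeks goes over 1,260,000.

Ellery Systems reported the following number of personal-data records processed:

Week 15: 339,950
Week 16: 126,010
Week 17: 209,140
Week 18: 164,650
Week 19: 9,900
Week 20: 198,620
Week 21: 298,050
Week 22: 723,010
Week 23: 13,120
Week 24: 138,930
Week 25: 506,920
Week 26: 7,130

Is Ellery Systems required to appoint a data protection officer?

Yes

Week 15–Week 18: 339,950 + 126,010 + 209,140 + 164,650 = 839,750 (under)
Week 16–Week 19: 126,010 + 209,140 + 164,650 + 9,900 = 509,700 (under)
Week 17–Week 20: 209,140 + 164,650 + 9,900 + 198,620 = 582,310 (under)
Week 18–Week 21: 164,650 + 9,900 + 198,620 + 298,050 = 671,220 (under)
Week 19–Week 22: 9,900 + 198,620 + 298,050 + 723,010 = 1,229,580 (under)
Week 20–Week 23: 198,620 + 298,050 + 723,010 + 13,120 = 1,232,800 (under)
Week 21–Week 24: 298,050 + 723,010 + 13,120 + 138,930 = 1,173,110 (under)
Week 22–Week 25: 723,010 + 13,120 + 138,930 + 506,920 = 1,381,980 (over)
Week 23–Week 26: 13,120 + 138,930 + 506,920 + 7,130 = 666,100 (under)
At least one window exceeds 1,260,000.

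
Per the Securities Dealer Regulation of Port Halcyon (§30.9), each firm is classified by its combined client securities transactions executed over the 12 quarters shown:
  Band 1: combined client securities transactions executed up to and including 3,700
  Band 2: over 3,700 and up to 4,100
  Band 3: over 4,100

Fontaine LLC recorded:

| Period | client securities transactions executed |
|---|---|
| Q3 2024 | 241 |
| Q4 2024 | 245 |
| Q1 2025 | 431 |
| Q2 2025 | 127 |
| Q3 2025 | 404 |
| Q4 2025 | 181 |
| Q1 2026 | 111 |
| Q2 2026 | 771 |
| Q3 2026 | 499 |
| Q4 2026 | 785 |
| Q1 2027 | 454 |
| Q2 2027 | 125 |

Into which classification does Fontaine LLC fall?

Combined client securities transactions executed: 241 + 245 + 431 + 127 + 404 + 181 + 111 + 771 + 499 + 785 + 454 + 125 = 4,374.
4,374 > 4,100, so Band 3 applies.

Band 3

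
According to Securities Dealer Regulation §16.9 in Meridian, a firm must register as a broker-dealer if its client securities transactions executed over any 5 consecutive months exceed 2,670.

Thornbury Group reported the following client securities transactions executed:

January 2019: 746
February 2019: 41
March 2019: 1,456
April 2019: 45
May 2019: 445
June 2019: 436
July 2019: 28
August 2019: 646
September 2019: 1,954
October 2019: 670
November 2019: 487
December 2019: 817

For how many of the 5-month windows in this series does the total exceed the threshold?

January 2019–May 2019: 746 + 41 + 1,456 + 45 + 445 = 2,733 (over)
February 2019–June 2019: 41 + 1,456 + 45 + 445 + 436 = 2,423 (under)
March 2019–July 2019: 1,456 + 45 + 445 + 436 + 28 = 2,410 (under)
April 2019–August 2019: 45 + 445 + 436 + 28 + 646 = 1,600 (under)
May 2019–September 2019: 445 + 436 + 28 + 646 + 1,954 = 3,509 (over)
June 2019–October 2019: 436 + 28 + 646 + 1,954 + 670 = 3,734 (over)
July 2019–November 2019: 28 + 646 + 1,954 + 670 + 487 = 3,785 (over)
August 2019–December 2019: 646 + 1,954 + 670 + 487 + 817 = 4,574 (over)
5 windows exceed the threshold.

5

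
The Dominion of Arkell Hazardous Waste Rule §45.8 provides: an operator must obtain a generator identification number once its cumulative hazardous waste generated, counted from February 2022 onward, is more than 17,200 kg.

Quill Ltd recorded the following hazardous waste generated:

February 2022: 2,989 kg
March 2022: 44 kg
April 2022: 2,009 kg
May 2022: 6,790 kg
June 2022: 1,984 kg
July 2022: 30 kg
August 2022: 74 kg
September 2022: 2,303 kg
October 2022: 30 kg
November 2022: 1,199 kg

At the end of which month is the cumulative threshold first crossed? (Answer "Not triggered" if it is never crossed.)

Through February 2022: 2,989 kg
Through March 2022: 3,033 kg
Through April 2022: 5,042 kg
Through May 2022: 11,832 kg
Through June 2022: 13,816 kg
Through July 2022: 13,846 kg
Through August 2022: 13,920 kg
Through September 2022: 16,223 kg
Through October 2022: 16,253 kg
Through November 2022: 17,452 kg ← exceeds threshold

November 2022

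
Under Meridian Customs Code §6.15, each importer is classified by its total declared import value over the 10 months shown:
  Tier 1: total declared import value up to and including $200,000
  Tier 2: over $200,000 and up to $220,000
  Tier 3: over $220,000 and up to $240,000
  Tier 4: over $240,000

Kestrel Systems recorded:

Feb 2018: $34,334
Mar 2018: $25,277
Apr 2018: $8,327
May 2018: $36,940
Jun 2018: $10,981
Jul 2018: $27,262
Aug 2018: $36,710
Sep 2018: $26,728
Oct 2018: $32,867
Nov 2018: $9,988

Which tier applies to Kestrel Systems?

Total declared import value: $34,334 + $25,277 + $8,327 + $36,940 + $10,981 + $27,262 + $36,710 + $26,728 + $32,867 + $9,988 = $249,414.
$249,414 > $240,000, so Tier 4 applies.

Tier 4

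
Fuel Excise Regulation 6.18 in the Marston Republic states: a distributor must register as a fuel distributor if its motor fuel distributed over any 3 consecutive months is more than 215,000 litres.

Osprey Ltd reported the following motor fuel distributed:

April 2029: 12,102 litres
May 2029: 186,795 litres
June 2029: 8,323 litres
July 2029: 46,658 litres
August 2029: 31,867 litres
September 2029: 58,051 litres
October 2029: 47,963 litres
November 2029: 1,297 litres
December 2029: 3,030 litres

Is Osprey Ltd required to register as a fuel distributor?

Yes

April 2029–June 2029: 12,102 litres + 186,795 litres + 8,323 litres = 207,220 litres (under)
May 2029–July 2029: 186,795 litres + 8,323 litres + 46,658 litres = 241,776 litres (over)
June 2029–August 2029: 8,323 litres + 46,658 litres + 31,867 litres = 86,848 litres (under)
July 2029–September 2029: 46,658 litres + 31,867 litres + 58,051 litres = 136,576 litres (under)
August 2029–October 2029: 31,867 litres + 58,051 litres + 47,963 litres = 137,881 litres (under)
September 2029–November 2029: 58,051 litres + 47,963 litres + 1,297 litres = 107,311 litres (under)
October 2029–December 2029: 47,963 litres + 1,297 litres + 3,030 litres = 52,290 litres (under)
At least one window exceeds 215,000 litres.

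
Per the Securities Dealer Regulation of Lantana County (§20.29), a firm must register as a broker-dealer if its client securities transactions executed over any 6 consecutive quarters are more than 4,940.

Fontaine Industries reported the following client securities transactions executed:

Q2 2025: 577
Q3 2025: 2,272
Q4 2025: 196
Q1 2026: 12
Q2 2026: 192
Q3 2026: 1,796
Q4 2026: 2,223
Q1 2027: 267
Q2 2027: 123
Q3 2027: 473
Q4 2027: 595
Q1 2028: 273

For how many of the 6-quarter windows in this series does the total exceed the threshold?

Q2 2025–Q3 2026: 577 + 2,272 + 196 + 12 + 192 + 1,796 = 5,045 (over)
Q3 2025–Q4 2026: 2,272 + 196 + 12 + 192 + 1,796 + 2,223 = 6,691 (over)
Q4 2025–Q1 2027: 196 + 12 + 192 + 1,796 + 2,223 + 267 = 4,686 (under)
Q1 2026–Q2 2027: 12 + 192 + 1,796 + 2,223 + 267 + 123 = 4,613 (under)
Q2 2026–Q3 2027: 192 + 1,796 + 2,223 + 267 + 123 + 473 = 5,074 (over)
Q3 2026–Q4 2027: 1,796 + 2,223 + 267 + 123 + 473 + 595 = 5,477 (over)
Q4 2026–Q1 2028: 2,223 + 267 + 123 + 473 + 595 + 273 = 3,954 (under)
4 windows exceed the threshold.

4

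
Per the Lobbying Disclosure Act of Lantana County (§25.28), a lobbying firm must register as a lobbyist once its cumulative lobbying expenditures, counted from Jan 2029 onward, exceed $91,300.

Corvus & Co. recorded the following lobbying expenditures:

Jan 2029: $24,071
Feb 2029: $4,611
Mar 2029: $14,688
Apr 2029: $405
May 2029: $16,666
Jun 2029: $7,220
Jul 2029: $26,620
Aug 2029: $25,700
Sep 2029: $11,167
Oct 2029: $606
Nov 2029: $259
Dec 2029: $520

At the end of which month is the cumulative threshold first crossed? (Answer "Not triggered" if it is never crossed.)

Through Jan 2029: $24,071
Through Feb 2029: $28,682
Through Mar 2029: $43,370
Through Apr 2029: $43,775
Through May 2029: $60,441
Through Jun 2029: $67,661
Through Jul 2029: $94,281 ← exceeds threshold

Jul 2029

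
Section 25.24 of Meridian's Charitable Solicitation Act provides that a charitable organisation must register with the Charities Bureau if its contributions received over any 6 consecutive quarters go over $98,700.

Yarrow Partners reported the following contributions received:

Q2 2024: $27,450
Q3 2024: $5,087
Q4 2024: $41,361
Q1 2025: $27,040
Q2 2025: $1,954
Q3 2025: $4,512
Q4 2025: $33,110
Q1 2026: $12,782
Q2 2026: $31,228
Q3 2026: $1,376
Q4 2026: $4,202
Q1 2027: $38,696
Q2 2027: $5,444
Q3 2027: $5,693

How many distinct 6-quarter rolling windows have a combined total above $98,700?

5

Q2 2024–Q3 2025: $27,450 + $5,087 + $41,361 + $27,040 + $1,954 + $4,512 = $107,404 (over)
Q3 2024–Q4 2025: $5,087 + $41,361 + $27,040 + $1,954 + $4,512 + $33,110 = $113,064 (over)
Q4 2024–Q1 2026: $41,361 + $27,040 + $1,954 + $4,512 + $33,110 + $12,782 = $120,759 (over)
Q1 2025–Q2 2026: $27,040 + $1,954 + $4,512 + $33,110 + $12,782 + $31,228 = $110,626 (over)
Q2 2025–Q3 2026: $1,954 + $4,512 + $33,110 + $12,782 + $31,228 + $1,376 = $84,962 (under)
Q3 2025–Q4 2026: $4,512 + $33,110 + $12,782 + $31,228 + $1,376 + $4,202 = $87,210 (under)
Q4 2025–Q1 2027: $33,110 + $12,782 + $31,228 + $1,376 + $4,202 + $38,696 = $121,394 (over)
Q1 2026–Q2 2027: $12,782 + $31,228 + $1,376 + $4,202 + $38,696 + $5,444 = $93,728 (under)
Q2 2026–Q3 2027: $31,228 + $1,376 + $4,202 + $38,696 + $5,444 + $5,693 = $86,639 (under)
5 windows exceed the threshold.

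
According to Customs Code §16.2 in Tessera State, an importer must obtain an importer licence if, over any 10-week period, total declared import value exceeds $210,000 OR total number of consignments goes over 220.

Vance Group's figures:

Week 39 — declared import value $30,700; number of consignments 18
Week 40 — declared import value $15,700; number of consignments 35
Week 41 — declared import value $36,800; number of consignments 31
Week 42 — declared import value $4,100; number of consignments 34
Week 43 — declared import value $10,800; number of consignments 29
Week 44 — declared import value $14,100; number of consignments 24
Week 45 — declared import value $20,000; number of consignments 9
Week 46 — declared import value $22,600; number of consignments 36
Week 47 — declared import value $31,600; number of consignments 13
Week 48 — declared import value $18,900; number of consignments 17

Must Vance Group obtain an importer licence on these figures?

Total declared import value: $30,700 + $15,700 + $36,800 + $4,100 + $10,800 + $14,100 + $20,000 + $22,600 + $31,600 + $18,900 = $205,300 (≤ $210,000).
Total number of consignments: 18 + 35 + 31 + 34 + 29 + 24 + 9 + 36 + 13 + 17 = 246 (> 220).
The test is 'or': at least one threshold is exceeded.

Yes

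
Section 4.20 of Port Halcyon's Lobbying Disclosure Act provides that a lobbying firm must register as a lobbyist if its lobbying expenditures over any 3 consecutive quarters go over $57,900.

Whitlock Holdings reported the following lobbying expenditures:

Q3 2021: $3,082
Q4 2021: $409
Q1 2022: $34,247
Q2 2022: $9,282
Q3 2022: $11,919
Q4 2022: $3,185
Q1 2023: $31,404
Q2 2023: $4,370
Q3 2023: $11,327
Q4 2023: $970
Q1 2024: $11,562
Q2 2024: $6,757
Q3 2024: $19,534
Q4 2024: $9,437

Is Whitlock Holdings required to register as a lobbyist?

Q3 2021–Q1 2022: $3,082 + $409 + $34,247 = $37,738 (under)
Q4 2021–Q2 2022: $409 + $34,247 + $9,282 = $43,938 (under)
Q1 2022–Q3 2022: $34,247 + $9,282 + $11,919 = $55,448 (under)
Q2 2022–Q4 2022: $9,282 + $11,919 + $3,185 = $24,386 (under)
Q3 2022–Q1 2023: $11,919 + $3,185 + $31,404 = $46,508 (under)
Q4 2022–Q2 2023: $3,185 + $31,404 + $4,370 = $38,959 (under)
Q1 2023–Q3 2023: $31,404 + $4,370 + $11,327 = $47,101 (under)
Q2 2023–Q4 2023: $4,370 + $11,327 + $970 = $16,667 (under)
Q3 2023–Q1 2024: $11,327 + $970 + $11,562 = $23,859 (under)
Q4 2023–Q2 2024: $970 + $11,562 + $6,757 = $19,289 (under)
Q1 2024–Q3 2024: $11,562 + $6,757 + $19,534 = $37,853 (under)
Q2 2024–Q4 2024: $6,757 + $19,534 + $9,437 = $35,728 (under)
No window exceeds $57,900.

No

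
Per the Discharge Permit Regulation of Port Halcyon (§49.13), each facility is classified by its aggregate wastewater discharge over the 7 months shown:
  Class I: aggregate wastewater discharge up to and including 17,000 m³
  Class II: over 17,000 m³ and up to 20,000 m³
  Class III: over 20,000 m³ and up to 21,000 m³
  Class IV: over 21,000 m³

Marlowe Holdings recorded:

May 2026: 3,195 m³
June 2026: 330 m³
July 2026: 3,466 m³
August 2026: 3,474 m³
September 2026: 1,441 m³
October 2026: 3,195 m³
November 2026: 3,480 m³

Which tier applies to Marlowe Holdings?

Aggregate wastewater discharge: 3,195 m³ + 330 m³ + 3,466 m³ + 3,474 m³ + 1,441 m³ + 3,195 m³ + 3,480 m³ = 18,581 m³.
17,000 m³ < 18,581 m³ ≤ 20,000 m³, so Class II applies.

Class II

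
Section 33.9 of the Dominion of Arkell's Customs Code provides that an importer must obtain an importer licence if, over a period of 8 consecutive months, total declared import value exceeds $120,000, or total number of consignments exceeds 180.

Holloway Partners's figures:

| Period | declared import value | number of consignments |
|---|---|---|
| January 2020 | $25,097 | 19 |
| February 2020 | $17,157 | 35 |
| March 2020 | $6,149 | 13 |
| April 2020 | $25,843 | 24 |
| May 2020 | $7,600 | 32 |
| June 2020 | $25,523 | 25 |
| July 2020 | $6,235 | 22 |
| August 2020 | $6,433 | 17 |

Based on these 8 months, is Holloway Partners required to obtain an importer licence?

Total declared import value: $25,097 + $17,157 + $6,149 + $25,843 + $7,600 + $25,523 + $6,235 + $6,433 = $120,037 (> $120,000).
Total number of consignments: 19 + 35 + 13 + 24 + 32 + 25 + 22 + 17 = 187 (> 180).
The test is 'or': at least one threshold is exceeded.

Yes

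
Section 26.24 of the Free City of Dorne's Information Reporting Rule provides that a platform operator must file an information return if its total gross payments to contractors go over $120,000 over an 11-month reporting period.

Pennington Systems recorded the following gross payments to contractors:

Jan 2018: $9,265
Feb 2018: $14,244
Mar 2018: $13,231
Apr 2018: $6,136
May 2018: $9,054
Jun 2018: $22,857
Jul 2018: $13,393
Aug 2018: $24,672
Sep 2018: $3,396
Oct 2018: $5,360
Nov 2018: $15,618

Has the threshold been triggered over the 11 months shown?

Total gross payments to contractors: $9,265 + $14,244 + $13,231 + $6,136 + $9,054 + $22,857 + $13,393 + $24,672 + $3,396 + $5,360 + $15,618 = $137,226.
$137,226 > $120,000, so the threshold is exceeded.

Yes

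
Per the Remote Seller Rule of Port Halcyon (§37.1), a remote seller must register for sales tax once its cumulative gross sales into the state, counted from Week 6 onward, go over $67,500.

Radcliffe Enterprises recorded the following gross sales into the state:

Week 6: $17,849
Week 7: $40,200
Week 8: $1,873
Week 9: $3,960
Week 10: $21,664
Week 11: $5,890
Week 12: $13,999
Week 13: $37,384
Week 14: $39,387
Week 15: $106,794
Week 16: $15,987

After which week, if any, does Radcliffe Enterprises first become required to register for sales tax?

Week 10

Through Week 6: $17,849
Through Week 7: $58,049
Through Week 8: $59,922
Through Week 9: $63,882
Through Week 10: $85,546 ← exceeds threshold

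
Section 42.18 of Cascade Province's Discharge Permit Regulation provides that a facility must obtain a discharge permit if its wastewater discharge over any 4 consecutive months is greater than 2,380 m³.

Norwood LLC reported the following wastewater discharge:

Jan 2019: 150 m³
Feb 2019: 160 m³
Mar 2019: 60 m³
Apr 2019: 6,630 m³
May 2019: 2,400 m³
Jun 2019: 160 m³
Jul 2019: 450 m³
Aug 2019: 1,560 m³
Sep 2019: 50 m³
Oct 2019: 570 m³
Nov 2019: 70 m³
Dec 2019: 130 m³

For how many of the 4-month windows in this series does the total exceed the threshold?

Jan 2019–Apr 2019: 150 m³ + 160 m³ + 60 m³ + 6,630 m³ = 7,000 m³ (over)
Feb 2019–May 2019: 160 m³ + 60 m³ + 6,630 m³ + 2,400 m³ = 9,250 m³ (over)
Mar 2019–Jun 2019: 60 m³ + 6,630 m³ + 2,400 m³ + 160 m³ = 9,250 m³ (over)
Apr 2019–Jul 2019: 6,630 m³ + 2,400 m³ + 160 m³ + 450 m³ = 9,640 m³ (over)
May 2019–Aug 2019: 2,400 m³ + 160 m³ + 450 m³ + 1,560 m³ = 4,570 m³ (over)
Jun 2019–Sep 2019: 160 m³ + 450 m³ + 1,560 m³ + 50 m³ = 2,220 m³ (under)
Jul 2019–Oct 2019: 450 m³ + 1,560 m³ + 50 m³ + 570 m³ = 2,630 m³ (over)
Aug 2019–Nov 2019: 1,560 m³ + 50 m³ + 570 m³ + 70 m³ = 2,250 m³ (under)
Sep 2019–Dec 2019: 50 m³ + 570 m³ + 70 m³ + 130 m³ = 820 m³ (under)
6 windows exceed the threshold.

6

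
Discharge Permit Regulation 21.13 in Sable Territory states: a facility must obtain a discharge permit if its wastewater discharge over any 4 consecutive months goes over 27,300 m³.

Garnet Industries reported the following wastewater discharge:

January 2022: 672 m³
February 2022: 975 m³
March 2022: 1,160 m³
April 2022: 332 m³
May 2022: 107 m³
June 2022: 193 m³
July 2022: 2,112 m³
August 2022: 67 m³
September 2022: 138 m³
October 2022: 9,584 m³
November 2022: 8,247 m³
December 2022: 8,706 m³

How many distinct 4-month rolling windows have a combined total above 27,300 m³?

January 2022–April 2022: 672 m³ + 975 m³ + 1,160 m³ + 332 m³ = 3,139 m³ (under)
February 2022–May 2022: 975 m³ + 1,160 m³ + 332 m³ + 107 m³ = 2,574 m³ (under)
March 2022–June 2022: 1,160 m³ + 332 m³ + 107 m³ + 193 m³ = 1,792 m³ (under)
April 2022–July 2022: 332 m³ + 107 m³ + 193 m³ + 2,112 m³ = 2,744 m³ (under)
May 2022–August 2022: 107 m³ + 193 m³ + 2,112 m³ + 67 m³ = 2,479 m³ (under)
June 2022–September 2022: 193 m³ + 2,112 m³ + 67 m³ + 138 m³ = 2,510 m³ (under)
July 2022–October 2022: 2,112 m³ + 67 m³ + 138 m³ + 9,584 m³ = 11,901 m³ (under)
August 2022–November 2022: 67 m³ + 138 m³ + 9,584 m³ + 8,247 m³ = 18,036 m³ (under)
September 2022–December 2022: 138 m³ + 9,584 m³ + 8,247 m³ + 8,706 m³ = 26,675 m³ (under)
0 windows exceed the threshold.

0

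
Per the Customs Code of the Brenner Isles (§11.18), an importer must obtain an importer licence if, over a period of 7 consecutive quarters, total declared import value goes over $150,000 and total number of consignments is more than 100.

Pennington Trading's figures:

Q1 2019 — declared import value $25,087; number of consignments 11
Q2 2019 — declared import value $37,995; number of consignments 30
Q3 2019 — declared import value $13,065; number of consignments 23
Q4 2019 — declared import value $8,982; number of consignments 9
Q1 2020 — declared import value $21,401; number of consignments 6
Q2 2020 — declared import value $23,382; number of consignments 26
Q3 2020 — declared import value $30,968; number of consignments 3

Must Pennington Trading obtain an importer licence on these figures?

Total declared import value: $25,087 + $37,995 + $13,065 + $8,982 + $21,401 + $23,382 + $30,968 = $160,880 (> $150,000).
Total number of consignments: 11 + 30 + 23 + 9 + 6 + 26 + 3 = 108 (> 100).
The test is 'and': both thresholds are exceeded.

Yes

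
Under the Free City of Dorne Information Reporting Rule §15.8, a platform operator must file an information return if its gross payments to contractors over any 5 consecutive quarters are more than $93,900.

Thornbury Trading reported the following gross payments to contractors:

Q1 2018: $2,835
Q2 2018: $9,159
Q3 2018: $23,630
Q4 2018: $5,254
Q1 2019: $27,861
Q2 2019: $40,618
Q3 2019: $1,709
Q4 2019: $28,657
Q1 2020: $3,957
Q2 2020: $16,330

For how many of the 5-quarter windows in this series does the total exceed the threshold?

4

Q1 2018–Q1 2019: $2,835 + $9,159 + $23,630 + $5,254 + $27,861 = $68,739 (under)
Q2 2018–Q2 2019: $9,159 + $23,630 + $5,254 + $27,861 + $40,618 = $106,522 (over)
Q3 2018–Q3 2019: $23,630 + $5,254 + $27,861 + $40,618 + $1,709 = $99,072 (over)
Q4 2018–Q4 2019: $5,254 + $27,861 + $40,618 + $1,709 + $28,657 = $104,099 (over)
Q1 2019–Q1 2020: $27,861 + $40,618 + $1,709 + $28,657 + $3,957 = $102,802 (over)
Q2 2019–Q2 2020: $40,618 + $1,709 + $28,657 + $3,957 + $16,330 = $91,271 (under)
4 windows exceed the threshold.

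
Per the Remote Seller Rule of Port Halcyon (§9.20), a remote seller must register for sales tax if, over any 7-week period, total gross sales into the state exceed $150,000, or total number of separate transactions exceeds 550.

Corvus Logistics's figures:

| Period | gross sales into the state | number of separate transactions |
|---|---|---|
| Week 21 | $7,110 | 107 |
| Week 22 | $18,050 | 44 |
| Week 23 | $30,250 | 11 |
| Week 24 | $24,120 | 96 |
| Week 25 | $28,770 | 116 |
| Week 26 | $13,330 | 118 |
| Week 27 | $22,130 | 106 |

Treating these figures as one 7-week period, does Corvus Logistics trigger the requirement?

Total gross sales into the state: $7,110 + $18,050 + $30,250 + $24,120 + $28,770 + $13,330 + $22,130 = $143,760 (≤ $150,000).
Total number of separate transactions: 107 + 44 + 11 + 96 + 116 + 118 + 106 = 598 (> 550).
The test is 'or': at least one threshold is exceeded.

Yes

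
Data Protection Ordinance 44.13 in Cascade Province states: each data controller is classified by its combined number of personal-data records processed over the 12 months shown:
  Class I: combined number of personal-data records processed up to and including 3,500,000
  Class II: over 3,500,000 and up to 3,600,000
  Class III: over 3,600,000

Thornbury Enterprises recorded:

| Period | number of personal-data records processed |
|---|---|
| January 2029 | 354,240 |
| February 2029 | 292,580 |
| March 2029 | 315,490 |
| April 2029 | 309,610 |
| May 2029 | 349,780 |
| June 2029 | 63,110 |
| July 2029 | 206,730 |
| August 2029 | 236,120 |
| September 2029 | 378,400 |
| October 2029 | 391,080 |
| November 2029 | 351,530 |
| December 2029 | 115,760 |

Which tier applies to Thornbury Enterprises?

Class I

Combined number of personal-data records processed: 354,240 + 292,580 + 315,490 + 309,610 + 349,780 + 63,110 + 206,730 + 236,120 + 378,400 + 391,080 + 351,530 + 115,760 = 3,364,430.
3,364,430 ≤ 3,500,000, so Class I applies.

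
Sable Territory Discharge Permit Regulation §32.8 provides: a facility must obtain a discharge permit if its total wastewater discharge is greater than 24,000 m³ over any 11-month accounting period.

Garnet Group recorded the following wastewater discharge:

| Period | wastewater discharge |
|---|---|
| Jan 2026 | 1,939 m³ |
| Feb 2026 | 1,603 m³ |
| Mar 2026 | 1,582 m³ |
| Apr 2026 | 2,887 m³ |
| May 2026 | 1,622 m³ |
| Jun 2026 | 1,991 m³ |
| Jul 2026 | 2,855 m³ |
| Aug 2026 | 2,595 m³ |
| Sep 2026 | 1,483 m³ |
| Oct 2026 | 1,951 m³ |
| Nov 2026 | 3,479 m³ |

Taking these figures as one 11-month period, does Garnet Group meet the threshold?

Total wastewater discharge: 1,939 m³ + 1,603 m³ + 1,582 m³ + 2,887 m³ + 1,622 m³ + 1,991 m³ + 2,855 m³ + 2,595 m³ + 1,483 m³ + 1,951 m³ + 3,479 m³ = 23,987 m³.
23,987 m³ ≤ 24,000 m³, so the threshold is not exceeded.

No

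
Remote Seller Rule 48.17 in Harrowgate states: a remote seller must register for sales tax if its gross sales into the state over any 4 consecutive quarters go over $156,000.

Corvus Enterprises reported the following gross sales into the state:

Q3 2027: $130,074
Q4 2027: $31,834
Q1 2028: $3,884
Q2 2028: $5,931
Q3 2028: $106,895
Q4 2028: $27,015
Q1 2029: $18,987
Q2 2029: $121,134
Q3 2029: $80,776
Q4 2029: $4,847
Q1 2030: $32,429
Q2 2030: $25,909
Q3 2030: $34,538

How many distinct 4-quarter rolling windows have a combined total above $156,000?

Q3 2027–Q2 2028: $130,074 + $31,834 + $3,884 + $5,931 = $171,723 (over)
Q4 2027–Q3 2028: $31,834 + $3,884 + $5,931 + $106,895 = $148,544 (under)
Q1 2028–Q4 2028: $3,884 + $5,931 + $106,895 + $27,015 = $143,725 (under)
Q2 2028–Q1 2029: $5,931 + $106,895 + $27,015 + $18,987 = $158,828 (over)
Q3 2028–Q2 2029: $106,895 + $27,015 + $18,987 + $121,134 = $274,031 (over)
Q4 2028–Q3 2029: $27,015 + $18,987 + $121,134 + $80,776 = $247,912 (over)
Q1 2029–Q4 2029: $18,987 + $121,134 + $80,776 + $4,847 = $225,744 (over)
Q2 2029–Q1 2030: $121,134 + $80,776 + $4,847 + $32,429 = $239,186 (over)
Q3 2029–Q2 2030: $80,776 + $4,847 + $32,429 + $25,909 = $143,961 (under)
Q4 2029–Q3 2030: $4,847 + $32,429 + $25,909 + $34,538 = $97,723 (under)
6 windows exceed the threshold.

6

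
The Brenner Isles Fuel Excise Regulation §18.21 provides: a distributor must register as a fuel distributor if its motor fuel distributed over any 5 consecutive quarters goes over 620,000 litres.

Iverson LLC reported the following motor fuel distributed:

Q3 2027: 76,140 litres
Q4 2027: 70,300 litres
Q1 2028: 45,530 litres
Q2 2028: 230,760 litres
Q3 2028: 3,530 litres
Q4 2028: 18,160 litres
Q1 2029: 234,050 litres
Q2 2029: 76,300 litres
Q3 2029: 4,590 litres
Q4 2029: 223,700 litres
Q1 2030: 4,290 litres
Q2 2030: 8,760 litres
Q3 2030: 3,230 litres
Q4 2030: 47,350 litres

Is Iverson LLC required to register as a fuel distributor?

Q3 2027–Q3 2028: 76,140 litres + 70,300 litres + 45,530 litres + 230,760 litres + 3,530 litres = 426,260 litres (under)
Q4 2027–Q4 2028: 70,300 litres + 45,530 litres + 230,760 litres + 3,530 litres + 18,160 litres = 368,280 litres (under)
Q1 2028–Q1 2029: 45,530 litres + 230,760 litres + 3,530 litres + 18,160 litres + 234,050 litres = 532,030 litres (under)
Q2 2028–Q2 2029: 230,760 litres + 3,530 litres + 18,160 litres + 234,050 litres + 76,300 litres = 562,800 litres (under)
Q3 2028–Q3 2029: 3,530 litres + 18,160 litres + 234,050 litres + 76,300 litres + 4,590 litres = 336,630 litres (under)
Q4 2028–Q4 2029: 18,160 litres + 234,050 litres + 76,300 litres + 4,590 litres + 223,700 litres = 556,800 litres (under)
Q1 2029–Q1 2030: 234,050 litres + 76,300 litres + 4,590 litres + 223,700 litres + 4,290 litres = 542,930 litres (under)
Q2 2029–Q2 2030: 76,300 litres + 4,590 litres + 223,700 litres + 4,290 litres + 8,760 litres = 317,640 litres (under)
Q3 2029–Q3 2030: 4,590 litres + 223,700 litres + 4,290 litres + 8,760 litres + 3,230 litres = 244,570 litres (under)
Q4 2029–Q4 2030: 223,700 litres + 4,290 litres + 8,760 litres + 3,230 litres + 47,350 litres = 287,330 litres (under)
No window exceeds 620,000 litres.

No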